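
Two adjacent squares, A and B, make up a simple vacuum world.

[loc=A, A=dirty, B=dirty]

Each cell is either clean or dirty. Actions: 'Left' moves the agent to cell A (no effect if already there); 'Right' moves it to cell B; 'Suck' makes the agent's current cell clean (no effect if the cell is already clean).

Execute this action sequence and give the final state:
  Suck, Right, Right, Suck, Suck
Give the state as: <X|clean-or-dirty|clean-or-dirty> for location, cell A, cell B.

<B|clean|clean>

1. Suck → <A|clean|dirty>
2. Right → <B|clean|dirty>
3. Right → <B|clean|dirty>
4. Suck → <B|clean|clean>
5. Suck → <B|clean|clean>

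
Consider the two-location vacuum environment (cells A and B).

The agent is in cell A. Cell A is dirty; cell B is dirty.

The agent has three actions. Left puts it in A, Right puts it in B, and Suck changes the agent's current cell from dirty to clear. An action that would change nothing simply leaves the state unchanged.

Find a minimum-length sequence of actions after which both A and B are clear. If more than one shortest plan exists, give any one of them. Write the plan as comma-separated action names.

1) do Suck; now in A — A clear, B dirty
2) do Right; now in B — A clear, B dirty
3) do Suck; now in B — A clear, B clear
min 3: Suck A + move + Suck B

Suck, Right, Suck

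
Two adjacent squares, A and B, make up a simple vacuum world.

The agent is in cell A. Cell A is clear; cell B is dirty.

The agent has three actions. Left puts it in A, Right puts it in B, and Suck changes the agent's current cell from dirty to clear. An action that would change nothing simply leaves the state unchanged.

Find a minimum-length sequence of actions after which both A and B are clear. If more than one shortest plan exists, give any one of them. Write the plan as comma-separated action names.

Right, Suck

1) do Right; now in B — A clear, B dirty
2) do Suck; now in B — A clear, B clear
min 2: go B then Suck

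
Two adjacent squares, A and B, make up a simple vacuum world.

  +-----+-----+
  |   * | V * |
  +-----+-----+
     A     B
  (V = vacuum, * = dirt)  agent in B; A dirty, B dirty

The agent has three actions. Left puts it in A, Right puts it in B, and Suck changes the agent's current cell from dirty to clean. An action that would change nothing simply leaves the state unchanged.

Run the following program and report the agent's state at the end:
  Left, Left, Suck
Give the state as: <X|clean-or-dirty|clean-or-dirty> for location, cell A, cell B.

step 1/3 (Left): <A|dirty|dirty>
step 2/3 (Left): <A|dirty|dirty>
step 3/3 (Suck): <A|clean|dirty>

<A|clean|dirty>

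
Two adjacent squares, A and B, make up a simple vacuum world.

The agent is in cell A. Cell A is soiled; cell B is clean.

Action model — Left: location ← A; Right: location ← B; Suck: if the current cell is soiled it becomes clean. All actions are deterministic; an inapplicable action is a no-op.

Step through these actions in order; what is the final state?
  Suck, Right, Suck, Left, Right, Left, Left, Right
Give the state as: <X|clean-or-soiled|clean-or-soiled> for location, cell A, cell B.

<B|clean|clean>

step 1/8 (Suck): <A|clean|clean>
step 2/8 (Right): <B|clean|clean>
step 3/8 (Suck): <B|clean|clean>
step 4/8 (Left): <A|clean|clean>
step 5/8 (Right): <B|clean|clean>
step 6/8 (Left): <A|clean|clean>
step 7/8 (Left): <A|clean|clean>
step 8/8 (Right): <B|clean|clean>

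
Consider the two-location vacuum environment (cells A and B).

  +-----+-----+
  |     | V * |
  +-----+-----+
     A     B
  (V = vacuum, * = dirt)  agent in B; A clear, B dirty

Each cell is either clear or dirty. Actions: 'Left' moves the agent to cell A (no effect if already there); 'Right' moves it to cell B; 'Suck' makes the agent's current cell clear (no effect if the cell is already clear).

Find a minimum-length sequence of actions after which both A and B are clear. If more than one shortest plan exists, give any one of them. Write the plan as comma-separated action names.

Suck

step 1/1 (Suck): (B; A:clear, B:clear)
min 1: B is dirty, one Suck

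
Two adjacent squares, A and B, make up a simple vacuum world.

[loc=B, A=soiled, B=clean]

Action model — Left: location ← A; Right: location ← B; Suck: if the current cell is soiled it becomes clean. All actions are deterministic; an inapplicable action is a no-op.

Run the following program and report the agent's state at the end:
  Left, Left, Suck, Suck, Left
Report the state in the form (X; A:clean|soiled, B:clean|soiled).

(A; A:clean, B:clean)

1) do Left; now (A; A:soiled, B:clean)
2) do Left; now (A; A:soiled, B:clean)
3) do Suck; now (A; A:clean, B:clean)
4) do Suck; now (A; A:clean, B:clean)
5) do Left; now (A; A:clean, B:clean)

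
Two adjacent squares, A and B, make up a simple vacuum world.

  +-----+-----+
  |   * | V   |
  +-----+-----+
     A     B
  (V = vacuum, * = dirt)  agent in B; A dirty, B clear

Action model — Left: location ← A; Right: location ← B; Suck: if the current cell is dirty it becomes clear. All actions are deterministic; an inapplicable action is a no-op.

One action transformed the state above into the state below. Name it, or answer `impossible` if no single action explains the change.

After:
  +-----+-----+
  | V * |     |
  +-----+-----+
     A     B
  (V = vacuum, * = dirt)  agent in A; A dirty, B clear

try  Left: loc=A A=dirty B=clear  ← match
try Right: loc=B A=dirty B=clear
try  Suck: loc=B A=dirty B=clear

Left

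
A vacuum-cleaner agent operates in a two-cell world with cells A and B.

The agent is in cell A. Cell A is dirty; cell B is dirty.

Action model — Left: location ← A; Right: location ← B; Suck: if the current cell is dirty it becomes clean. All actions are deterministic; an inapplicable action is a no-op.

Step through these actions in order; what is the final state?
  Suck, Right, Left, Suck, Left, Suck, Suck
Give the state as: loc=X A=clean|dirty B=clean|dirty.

loc=A A=clean B=dirty

[1] after Suck: loc=A A=clean B=dirty
[2] after Right: loc=B A=clean B=dirty
[3] after Left: loc=A A=clean B=dirty
[4] after Suck: loc=A A=clean B=dirty
[5] after Left: loc=A A=clean B=dirty
[6] after Suck: loc=A A=clean B=dirty
[7] after Suck: loc=A A=clean B=dirty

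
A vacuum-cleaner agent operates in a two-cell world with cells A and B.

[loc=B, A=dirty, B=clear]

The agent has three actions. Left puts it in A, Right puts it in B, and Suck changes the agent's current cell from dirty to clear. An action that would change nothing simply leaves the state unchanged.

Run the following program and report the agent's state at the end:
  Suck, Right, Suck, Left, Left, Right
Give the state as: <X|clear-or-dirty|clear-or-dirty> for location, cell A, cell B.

1. Suck → <B|dirty|clear>
2. Right → <B|dirty|clear>
3. Suck → <B|dirty|clear>
4. Left → <A|dirty|clear>
5. Left → <A|dirty|clear>
6. Right → <B|dirty|clear>

<B|dirty|clear>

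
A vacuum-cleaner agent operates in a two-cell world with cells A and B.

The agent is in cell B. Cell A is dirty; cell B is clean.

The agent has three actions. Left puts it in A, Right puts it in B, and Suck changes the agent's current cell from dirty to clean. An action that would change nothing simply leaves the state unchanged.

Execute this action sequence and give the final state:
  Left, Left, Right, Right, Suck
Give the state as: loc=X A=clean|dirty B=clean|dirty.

step 1/5 (Left): loc=A A=dirty B=clean
step 2/5 (Left): loc=A A=dirty B=clean
step 3/5 (Right): loc=B A=dirty B=clean
step 4/5 (Right): loc=B A=dirty B=clean
step 5/5 (Suck): loc=B A=dirty B=clean

loc=B A=dirty B=clean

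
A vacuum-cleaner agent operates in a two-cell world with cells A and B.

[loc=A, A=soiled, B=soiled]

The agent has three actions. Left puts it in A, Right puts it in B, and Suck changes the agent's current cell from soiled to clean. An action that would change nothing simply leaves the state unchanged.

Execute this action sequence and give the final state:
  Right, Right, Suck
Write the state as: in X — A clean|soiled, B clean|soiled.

in B — A soiled, B clean

t=1 Right ⇒ in B — A soiled, B soiled
t=2 Right ⇒ in B — A soiled, B soiled
t=3 Suck ⇒ in B — A soiled, B clean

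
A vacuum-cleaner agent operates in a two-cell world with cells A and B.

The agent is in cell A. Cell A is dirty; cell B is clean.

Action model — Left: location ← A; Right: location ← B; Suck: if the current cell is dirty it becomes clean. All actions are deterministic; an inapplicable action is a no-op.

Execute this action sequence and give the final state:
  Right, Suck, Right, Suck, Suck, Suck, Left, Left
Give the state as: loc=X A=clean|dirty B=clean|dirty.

loc=A A=dirty B=clean

t=1 Right ⇒ loc=B A=dirty B=clean
t=2 Suck ⇒ loc=B A=dirty B=clean
t=3 Right ⇒ loc=B A=dirty B=clean
t=4 Suck ⇒ loc=B A=dirty B=clean
t=5 Suck ⇒ loc=B A=dirty B=clean
t=6 Suck ⇒ loc=B A=dirty B=clean
t=7 Left ⇒ loc=A A=dirty B=clean
t=8 Left ⇒ loc=A A=dirty B=clean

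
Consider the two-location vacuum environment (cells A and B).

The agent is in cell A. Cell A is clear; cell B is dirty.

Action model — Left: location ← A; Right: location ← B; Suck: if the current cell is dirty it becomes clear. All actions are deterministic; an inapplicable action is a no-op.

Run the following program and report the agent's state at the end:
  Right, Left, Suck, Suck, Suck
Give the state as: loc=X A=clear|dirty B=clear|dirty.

loc=A A=clear B=dirty

1. Right → loc=B A=clear B=dirty
2. Left → loc=A A=clear B=dirty
3. Suck → loc=A A=clear B=dirty
4. Suck → loc=A A=clear B=dirty
5. Suck → loc=A A=clear B=dirty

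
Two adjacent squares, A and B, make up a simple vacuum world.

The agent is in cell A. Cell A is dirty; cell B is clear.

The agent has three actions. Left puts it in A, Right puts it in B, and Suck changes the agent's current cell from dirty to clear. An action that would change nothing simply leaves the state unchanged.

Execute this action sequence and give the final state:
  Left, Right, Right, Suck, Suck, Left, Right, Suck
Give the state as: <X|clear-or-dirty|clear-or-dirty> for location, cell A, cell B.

<B|dirty|clear>

step 1/8 (Left): <A|dirty|clear>
step 2/8 (Right): <B|dirty|clear>
step 3/8 (Right): <B|dirty|clear>
step 4/8 (Suck): <B|dirty|clear>
step 5/8 (Suck): <B|dirty|clear>
step 6/8 (Left): <A|dirty|clear>
step 7/8 (Right): <B|dirty|clear>
step 8/8 (Suck): <B|dirty|clear>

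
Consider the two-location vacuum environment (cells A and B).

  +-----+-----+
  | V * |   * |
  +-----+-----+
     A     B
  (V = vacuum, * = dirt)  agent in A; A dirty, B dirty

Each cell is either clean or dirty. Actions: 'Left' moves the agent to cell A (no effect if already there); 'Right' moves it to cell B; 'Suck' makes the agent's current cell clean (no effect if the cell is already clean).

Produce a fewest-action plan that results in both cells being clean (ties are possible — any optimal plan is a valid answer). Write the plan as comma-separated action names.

Suck, Right, Suck

t=1 Suck ⇒ <A|clean|dirty>
t=2 Right ⇒ <B|clean|dirty>
t=3 Suck ⇒ <B|clean|clean>
min 3: Suck A + move + Suck B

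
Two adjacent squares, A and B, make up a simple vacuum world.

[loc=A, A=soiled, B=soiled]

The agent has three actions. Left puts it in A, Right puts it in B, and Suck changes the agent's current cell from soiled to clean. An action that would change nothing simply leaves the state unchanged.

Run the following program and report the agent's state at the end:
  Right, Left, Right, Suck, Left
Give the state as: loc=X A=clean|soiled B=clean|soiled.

1. Right → loc=B A=soiled B=soiled
2. Left → loc=A A=soiled B=soiled
3. Right → loc=B A=soiled B=soiled
4. Suck → loc=B A=soiled B=clean
5. Left → loc=A A=soiled B=clean

loc=A A=soiled B=clean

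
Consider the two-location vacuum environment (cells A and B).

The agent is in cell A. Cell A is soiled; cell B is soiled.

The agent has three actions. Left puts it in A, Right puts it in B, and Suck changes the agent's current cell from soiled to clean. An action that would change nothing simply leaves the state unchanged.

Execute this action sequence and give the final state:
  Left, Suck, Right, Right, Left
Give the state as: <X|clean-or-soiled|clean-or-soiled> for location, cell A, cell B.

<A|clean|soiled>

t=1 Left ⇒ <A|soiled|soiled>
t=2 Suck ⇒ <A|clean|soiled>
t=3 Right ⇒ <B|clean|soiled>
t=4 Right ⇒ <B|clean|soiled>
t=5 Left ⇒ <A|clean|soiled>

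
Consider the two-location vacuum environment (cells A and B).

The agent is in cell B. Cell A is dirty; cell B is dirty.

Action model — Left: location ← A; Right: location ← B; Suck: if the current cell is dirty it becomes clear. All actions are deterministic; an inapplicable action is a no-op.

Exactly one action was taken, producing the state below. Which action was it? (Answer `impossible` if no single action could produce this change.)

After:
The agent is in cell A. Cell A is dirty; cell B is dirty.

Left

try  Left: loc=A A=dirty B=dirty  ← match
try Right: loc=B A=dirty B=dirty
try  Suck: loc=B A=dirty B=clear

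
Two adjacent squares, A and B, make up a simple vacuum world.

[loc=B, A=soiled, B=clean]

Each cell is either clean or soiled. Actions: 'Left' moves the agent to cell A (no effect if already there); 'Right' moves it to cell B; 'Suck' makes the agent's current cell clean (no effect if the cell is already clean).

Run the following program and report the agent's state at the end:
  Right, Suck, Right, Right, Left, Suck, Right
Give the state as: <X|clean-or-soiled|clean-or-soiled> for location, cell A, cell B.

<B|clean|clean>

t=1 Right ⇒ <B|soiled|clean>
t=2 Suck ⇒ <B|soiled|clean>
t=3 Right ⇒ <B|soiled|clean>
t=4 Right ⇒ <B|soiled|clean>
t=5 Left ⇒ <A|soiled|clean>
t=6 Suck ⇒ <A|clean|clean>
t=7 Right ⇒ <B|clean|clean>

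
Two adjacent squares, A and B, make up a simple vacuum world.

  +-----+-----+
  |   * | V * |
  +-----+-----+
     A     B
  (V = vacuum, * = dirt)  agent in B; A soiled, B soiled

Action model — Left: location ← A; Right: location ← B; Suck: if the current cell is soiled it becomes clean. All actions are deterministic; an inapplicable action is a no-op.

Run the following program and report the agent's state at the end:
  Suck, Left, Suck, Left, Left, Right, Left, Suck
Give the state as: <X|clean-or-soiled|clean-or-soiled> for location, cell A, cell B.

<A|clean|clean>

step 1/8 (Suck): <B|soiled|clean>
step 2/8 (Left): <A|soiled|clean>
step 3/8 (Suck): <A|clean|clean>
step 4/8 (Left): <A|clean|clean>
step 5/8 (Left): <A|clean|clean>
step 6/8 (Right): <B|clean|clean>
step 7/8 (Left): <A|clean|clean>
step 8/8 (Suck): <A|clean|clean>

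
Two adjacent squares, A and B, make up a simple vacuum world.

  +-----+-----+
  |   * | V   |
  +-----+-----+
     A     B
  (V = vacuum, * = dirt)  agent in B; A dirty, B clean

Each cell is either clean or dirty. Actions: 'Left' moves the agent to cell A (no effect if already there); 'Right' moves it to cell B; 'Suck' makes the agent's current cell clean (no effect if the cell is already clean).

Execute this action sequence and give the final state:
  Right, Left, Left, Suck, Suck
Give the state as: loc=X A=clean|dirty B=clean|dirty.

t=1 Right ⇒ loc=B A=dirty B=clean
t=2 Left ⇒ loc=A A=dirty B=clean
t=3 Left ⇒ loc=A A=dirty B=clean
t=4 Suck ⇒ loc=A A=clean B=clean
t=5 Suck ⇒ loc=A A=clean B=clean

loc=A A=clean B=clean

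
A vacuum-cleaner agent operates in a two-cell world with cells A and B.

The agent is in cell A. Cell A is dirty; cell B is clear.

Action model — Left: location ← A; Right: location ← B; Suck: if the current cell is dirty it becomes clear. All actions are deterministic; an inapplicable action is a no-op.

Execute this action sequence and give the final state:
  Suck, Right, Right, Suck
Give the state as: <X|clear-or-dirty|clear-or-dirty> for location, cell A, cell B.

1) do Suck; now <A|clear|clear>
2) do Right; now <B|clear|clear>
3) do Right; now <B|clear|clear>
4) do Suck; now <B|clear|clear>

<B|clear|clear>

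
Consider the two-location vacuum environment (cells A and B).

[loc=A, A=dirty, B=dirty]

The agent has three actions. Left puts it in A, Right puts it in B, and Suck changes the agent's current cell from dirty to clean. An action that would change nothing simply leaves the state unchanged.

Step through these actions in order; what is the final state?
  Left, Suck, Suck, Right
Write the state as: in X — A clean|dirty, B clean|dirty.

in B — A clean, B dirty

1. Left → in A — A dirty, B dirty
2. Suck → in A — A clean, B dirty
3. Suck → in A — A clean, B dirty
4. Right → in B — A clean, B dirty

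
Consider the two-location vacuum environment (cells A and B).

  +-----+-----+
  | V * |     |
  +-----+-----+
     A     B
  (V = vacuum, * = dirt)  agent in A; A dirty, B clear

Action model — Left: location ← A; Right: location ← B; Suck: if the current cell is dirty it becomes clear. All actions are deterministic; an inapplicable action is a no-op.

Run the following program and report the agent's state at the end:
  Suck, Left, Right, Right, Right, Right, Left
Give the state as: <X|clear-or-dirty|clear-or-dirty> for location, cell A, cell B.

<A|clear|clear>

t=1 Suck ⇒ <A|clear|clear>
t=2 Left ⇒ <A|clear|clear>
t=3 Right ⇒ <B|clear|clear>
t=4 Right ⇒ <B|clear|clear>
t=5 Right ⇒ <B|clear|clear>
t=6 Right ⇒ <B|clear|clear>
t=7 Left ⇒ <A|clear|clear>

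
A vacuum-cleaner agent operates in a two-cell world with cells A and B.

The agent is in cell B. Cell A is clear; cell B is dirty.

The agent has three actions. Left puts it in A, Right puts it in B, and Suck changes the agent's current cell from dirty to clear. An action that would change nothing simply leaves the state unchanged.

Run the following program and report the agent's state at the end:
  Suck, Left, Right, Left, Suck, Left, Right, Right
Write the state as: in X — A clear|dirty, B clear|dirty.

in B — A clear, B clear

step 1/8 (Suck): in B — A clear, B clear
step 2/8 (Left): in A — A clear, B clear
step 3/8 (Right): in B — A clear, B clear
step 4/8 (Left): in A — A clear, B clear
step 5/8 (Suck): in A — A clear, B clear
step 6/8 (Left): in A — A clear, B clear
step 7/8 (Right): in B — A clear, B clear
step 8/8 (Right): in B — A clear, B clear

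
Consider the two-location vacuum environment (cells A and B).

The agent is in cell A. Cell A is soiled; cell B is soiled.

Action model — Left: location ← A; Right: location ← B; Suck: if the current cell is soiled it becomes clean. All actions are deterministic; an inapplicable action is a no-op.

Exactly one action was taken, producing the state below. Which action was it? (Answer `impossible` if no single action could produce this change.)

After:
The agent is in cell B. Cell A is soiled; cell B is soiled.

Right

try  Left: in A — A soiled, B soiled
try Right: in B — A soiled, B soiled  ← match
try  Suck: in A — A clean, B soiled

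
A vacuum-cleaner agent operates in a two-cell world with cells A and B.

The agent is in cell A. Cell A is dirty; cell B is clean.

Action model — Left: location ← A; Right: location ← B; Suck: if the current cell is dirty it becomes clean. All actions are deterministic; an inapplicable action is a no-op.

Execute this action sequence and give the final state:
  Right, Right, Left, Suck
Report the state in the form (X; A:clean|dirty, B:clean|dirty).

[1] after Right: (B; A:dirty, B:clean)
[2] after Right: (B; A:dirty, B:clean)
[3] after Left: (A; A:dirty, B:clean)
[4] after Suck: (A; A:clean, B:clean)

(A; A:clean, B:clean)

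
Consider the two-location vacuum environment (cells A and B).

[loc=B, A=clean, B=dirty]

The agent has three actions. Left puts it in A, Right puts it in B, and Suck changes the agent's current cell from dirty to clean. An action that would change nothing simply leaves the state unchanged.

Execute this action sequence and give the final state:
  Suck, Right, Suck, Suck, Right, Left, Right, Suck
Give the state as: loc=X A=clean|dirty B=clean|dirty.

loc=B A=clean B=clean

t=1 Suck ⇒ loc=B A=clean B=clean
t=2 Right ⇒ loc=B A=clean B=clean
t=3 Suck ⇒ loc=B A=clean B=clean
t=4 Suck ⇒ loc=B A=clean B=clean
t=5 Right ⇒ loc=B A=clean B=clean
t=6 Left ⇒ loc=A A=clean B=clean
t=7 Right ⇒ loc=B A=clean B=clean
t=8 Suck ⇒ loc=B A=clean B=clean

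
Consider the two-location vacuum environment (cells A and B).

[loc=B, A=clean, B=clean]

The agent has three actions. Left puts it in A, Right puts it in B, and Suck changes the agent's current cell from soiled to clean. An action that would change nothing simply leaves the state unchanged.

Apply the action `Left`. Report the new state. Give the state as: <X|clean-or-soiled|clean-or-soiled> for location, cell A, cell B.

<A|clean|clean>

start: <B|clean|clean>
Left (#1): <A|clean|clean>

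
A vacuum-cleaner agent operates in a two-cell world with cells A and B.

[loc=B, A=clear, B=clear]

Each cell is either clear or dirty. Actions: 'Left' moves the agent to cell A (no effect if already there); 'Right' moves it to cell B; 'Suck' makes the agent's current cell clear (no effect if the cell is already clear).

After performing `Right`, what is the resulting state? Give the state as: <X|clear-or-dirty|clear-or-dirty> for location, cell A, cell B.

start: <B|clear|clear>
step 1/1 (Right): <B|clear|clear>

<B|clear|clear>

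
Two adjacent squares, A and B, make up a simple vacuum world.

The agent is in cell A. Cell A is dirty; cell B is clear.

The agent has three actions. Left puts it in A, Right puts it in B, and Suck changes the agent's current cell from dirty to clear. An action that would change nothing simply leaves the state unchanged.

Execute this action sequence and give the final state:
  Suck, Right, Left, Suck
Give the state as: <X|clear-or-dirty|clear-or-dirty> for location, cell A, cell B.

Suck (#1): <A|clear|clear>
Right (#2): <B|clear|clear>
Left (#3): <A|clear|clear>
Suck (#4): <A|clear|clear>

<A|clear|clear>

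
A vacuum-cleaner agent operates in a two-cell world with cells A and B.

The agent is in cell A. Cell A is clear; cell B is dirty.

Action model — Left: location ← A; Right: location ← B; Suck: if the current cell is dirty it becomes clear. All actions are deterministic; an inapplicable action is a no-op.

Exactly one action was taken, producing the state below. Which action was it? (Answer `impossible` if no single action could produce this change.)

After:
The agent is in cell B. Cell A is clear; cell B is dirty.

try  Left: (A; A:clear, B:dirty)
try Right: (B; A:clear, B:dirty)  ← match
try  Suck: (A; A:clear, B:dirty)

Right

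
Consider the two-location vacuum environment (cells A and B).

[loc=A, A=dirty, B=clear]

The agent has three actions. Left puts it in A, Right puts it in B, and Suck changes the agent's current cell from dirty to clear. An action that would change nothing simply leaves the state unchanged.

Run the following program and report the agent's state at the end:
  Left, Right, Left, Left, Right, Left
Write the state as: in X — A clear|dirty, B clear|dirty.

Left (#1): in A — A dirty, B clear
Right (#2): in B — A dirty, B clear
Left (#3): in A — A dirty, B clear
Left (#4): in A — A dirty, B clear
Right (#5): in B — A dirty, B clear
Left (#6): in A — A dirty, B clear

in A — A dirty, B clear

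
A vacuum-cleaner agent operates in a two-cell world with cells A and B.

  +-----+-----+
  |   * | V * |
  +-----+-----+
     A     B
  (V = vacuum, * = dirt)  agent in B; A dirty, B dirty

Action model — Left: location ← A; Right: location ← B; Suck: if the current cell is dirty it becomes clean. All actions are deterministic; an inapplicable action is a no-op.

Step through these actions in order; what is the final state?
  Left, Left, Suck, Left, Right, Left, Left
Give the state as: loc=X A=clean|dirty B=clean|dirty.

loc=A A=clean B=dirty

1) do Left; now loc=A A=dirty B=dirty
2) do Left; now loc=A A=dirty B=dirty
3) do Suck; now loc=A A=clean B=dirty
4) do Left; now loc=A A=clean B=dirty
5) do Right; now loc=B A=clean B=dirty
6) do Left; now loc=A A=clean B=dirty
7) do Left; now loc=A A=clean B=dirty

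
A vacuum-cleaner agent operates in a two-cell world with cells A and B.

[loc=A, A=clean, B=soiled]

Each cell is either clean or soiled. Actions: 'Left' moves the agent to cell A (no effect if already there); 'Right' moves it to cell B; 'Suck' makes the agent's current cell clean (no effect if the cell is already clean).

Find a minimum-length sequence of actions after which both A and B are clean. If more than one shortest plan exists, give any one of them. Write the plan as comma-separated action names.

Right (#1): loc=B A=clean B=soiled
Suck (#2): loc=B A=clean B=clean
min 2: go B then Suck

Right, Suck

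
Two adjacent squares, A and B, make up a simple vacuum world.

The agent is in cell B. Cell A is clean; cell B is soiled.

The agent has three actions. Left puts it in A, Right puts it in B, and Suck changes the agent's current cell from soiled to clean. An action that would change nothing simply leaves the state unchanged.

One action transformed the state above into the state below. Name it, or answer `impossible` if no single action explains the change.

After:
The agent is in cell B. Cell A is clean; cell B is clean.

Suck

try  Left: loc=A A=clean B=soiled
try Right: loc=B A=clean B=soiled
try  Suck: loc=B A=clean B=clean  ← match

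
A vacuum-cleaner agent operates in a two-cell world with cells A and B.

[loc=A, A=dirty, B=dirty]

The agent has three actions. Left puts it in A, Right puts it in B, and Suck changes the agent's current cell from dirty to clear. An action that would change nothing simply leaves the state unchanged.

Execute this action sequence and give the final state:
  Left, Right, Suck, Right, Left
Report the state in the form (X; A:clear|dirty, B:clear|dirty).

Left (#1): (A; A:dirty, B:dirty)
Right (#2): (B; A:dirty, B:dirty)
Suck (#3): (B; A:dirty, B:clear)
Right (#4): (B; A:dirty, B:clear)
Left (#5): (A; A:dirty, B:clear)

(A; A:dirty, B:clear)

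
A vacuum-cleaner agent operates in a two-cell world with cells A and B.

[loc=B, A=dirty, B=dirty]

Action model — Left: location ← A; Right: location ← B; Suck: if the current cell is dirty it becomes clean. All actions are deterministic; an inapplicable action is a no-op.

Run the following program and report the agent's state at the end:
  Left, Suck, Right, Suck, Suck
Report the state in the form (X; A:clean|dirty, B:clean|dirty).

step 1/5 (Left): (A; A:dirty, B:dirty)
step 2/5 (Suck): (A; A:clean, B:dirty)
step 3/5 (Right): (B; A:clean, B:dirty)
step 4/5 (Suck): (B; A:clean, B:clean)
step 5/5 (Suck): (B; A:clean, B:clean)

(B; A:clean, B:clean)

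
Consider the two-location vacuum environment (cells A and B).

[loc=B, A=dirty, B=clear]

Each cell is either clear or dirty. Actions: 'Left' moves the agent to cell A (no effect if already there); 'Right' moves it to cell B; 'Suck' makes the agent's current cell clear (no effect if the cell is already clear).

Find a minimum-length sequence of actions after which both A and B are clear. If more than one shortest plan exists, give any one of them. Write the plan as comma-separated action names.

Left, Suck

[1] after Left: (A; A:dirty, B:clear)
[2] after Suck: (A; A:clear, B:clear)
min 2: go A then Suck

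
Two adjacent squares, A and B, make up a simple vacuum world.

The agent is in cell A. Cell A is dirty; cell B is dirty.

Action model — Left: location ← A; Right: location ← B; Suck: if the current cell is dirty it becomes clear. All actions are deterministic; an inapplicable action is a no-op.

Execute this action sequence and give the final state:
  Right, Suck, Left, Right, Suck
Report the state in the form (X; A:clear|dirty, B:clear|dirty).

(B; A:dirty, B:clear)

t=1 Right ⇒ (B; A:dirty, B:dirty)
t=2 Suck ⇒ (B; A:dirty, B:clear)
t=3 Left ⇒ (A; A:dirty, B:clear)
t=4 Right ⇒ (B; A:dirty, B:clear)
t=5 Suck ⇒ (B; A:dirty, B:clear)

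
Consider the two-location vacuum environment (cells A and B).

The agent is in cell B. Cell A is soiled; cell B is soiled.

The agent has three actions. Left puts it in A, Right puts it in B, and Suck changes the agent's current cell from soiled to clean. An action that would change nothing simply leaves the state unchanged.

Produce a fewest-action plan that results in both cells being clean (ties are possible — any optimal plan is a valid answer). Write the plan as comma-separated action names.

Suck, Left, Suck

step 1/3 (Suck): in B — A soiled, B clean
step 2/3 (Left): in A — A soiled, B clean
step 3/3 (Suck): in A — A clean, B clean
min 3: Suck B + move + Suck A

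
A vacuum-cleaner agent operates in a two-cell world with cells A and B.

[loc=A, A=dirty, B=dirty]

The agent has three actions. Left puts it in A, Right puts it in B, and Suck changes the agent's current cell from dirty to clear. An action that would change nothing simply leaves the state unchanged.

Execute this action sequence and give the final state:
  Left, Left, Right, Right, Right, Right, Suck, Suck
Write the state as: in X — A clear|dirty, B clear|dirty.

in B — A dirty, B clear

t=1 Left ⇒ in A — A dirty, B dirty
t=2 Left ⇒ in A — A dirty, B dirty
t=3 Right ⇒ in B — A dirty, B dirty
t=4 Right ⇒ in B — A dirty, B dirty
t=5 Right ⇒ in B — A dirty, B dirty
t=6 Right ⇒ in B — A dirty, B dirty
t=7 Suck ⇒ in B — A dirty, B clear
t=8 Suck ⇒ in B — A dirty, B clear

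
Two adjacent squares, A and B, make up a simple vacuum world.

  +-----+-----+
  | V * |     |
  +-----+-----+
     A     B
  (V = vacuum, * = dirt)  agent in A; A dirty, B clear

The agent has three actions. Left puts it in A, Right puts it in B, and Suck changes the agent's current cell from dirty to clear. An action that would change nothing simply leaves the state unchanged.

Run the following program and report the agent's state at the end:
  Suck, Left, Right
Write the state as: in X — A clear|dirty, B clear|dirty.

1. Suck → in A — A clear, B clear
2. Left → in A — A clear, B clear
3. Right → in B — A clear, B clear

in B — A clear, B clear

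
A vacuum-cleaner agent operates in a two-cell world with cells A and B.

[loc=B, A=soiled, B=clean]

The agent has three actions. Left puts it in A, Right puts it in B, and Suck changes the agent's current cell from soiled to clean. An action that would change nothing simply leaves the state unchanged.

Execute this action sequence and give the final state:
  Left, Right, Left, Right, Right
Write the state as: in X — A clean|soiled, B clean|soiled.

1) do Left; now in A — A soiled, B clean
2) do Right; now in B — A soiled, B clean
3) do Left; now in A — A soiled, B clean
4) do Right; now in B — A soiled, B clean
5) do Right; now in B — A soiled, B clean

in B — A soiled, B clean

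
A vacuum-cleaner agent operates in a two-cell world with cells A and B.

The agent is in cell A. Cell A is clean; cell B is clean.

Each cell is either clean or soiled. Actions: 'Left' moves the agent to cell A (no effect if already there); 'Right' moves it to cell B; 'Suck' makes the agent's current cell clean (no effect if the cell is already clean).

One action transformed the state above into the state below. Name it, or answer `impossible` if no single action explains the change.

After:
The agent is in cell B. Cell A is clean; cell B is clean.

Right

try  Left: <A|clean|clean>
try Right: <B|clean|clean>  ← match
try  Suck: <A|clean|clean>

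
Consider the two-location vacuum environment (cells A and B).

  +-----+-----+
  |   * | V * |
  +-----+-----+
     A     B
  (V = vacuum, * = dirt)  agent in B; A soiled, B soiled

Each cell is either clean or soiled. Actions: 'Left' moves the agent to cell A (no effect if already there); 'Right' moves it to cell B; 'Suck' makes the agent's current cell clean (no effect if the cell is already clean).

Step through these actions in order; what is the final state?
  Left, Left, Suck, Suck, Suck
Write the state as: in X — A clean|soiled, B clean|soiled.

in A — A clean, B soiled

1) do Left; now in A — A soiled, B soiled
2) do Left; now in A — A soiled, B soiled
3) do Suck; now in A — A clean, B soiled
4) do Suck; now in A — A clean, B soiled
5) do Suck; now in A — A clean, B soiled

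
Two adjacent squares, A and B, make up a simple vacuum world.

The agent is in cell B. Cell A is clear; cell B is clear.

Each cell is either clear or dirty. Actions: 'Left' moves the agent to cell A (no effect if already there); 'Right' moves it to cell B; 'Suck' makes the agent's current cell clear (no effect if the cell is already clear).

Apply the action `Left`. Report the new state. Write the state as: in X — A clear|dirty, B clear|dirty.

start: in B — A clear, B clear
[1] after Left: in A — A clear, B clear

in A — A clear, B clear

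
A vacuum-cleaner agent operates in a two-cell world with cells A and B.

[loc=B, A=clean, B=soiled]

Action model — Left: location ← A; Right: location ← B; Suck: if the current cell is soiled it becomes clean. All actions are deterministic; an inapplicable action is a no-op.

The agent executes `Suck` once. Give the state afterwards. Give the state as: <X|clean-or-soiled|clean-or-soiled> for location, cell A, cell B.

start: <B|clean|soiled>
1. Suck → <B|clean|clean>

<B|clean|clean>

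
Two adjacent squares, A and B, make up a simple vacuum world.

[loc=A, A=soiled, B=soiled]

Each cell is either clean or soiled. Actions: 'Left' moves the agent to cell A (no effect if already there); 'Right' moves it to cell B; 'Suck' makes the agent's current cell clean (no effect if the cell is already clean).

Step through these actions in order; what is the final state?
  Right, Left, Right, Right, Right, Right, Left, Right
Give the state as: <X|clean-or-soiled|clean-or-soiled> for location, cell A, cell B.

<B|soiled|soiled>

[1] after Right: <B|soiled|soiled>
[2] after Left: <A|soiled|soiled>
[3] after Right: <B|soiled|soiled>
[4] after Right: <B|soiled|soiled>
[5] after Right: <B|soiled|soiled>
[6] after Right: <B|soiled|soiled>
[7] after Left: <A|soiled|soiled>
[8] after Right: <B|soiled|soiled>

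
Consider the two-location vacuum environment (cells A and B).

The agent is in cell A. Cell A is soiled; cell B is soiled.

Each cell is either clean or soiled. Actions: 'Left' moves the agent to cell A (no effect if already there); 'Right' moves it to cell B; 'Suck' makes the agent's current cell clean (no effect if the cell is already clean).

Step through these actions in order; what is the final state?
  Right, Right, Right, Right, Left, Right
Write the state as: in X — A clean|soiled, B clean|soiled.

in B — A soiled, B soiled

Right (#1): in B — A soiled, B soiled
Right (#2): in B — A soiled, B soiled
Right (#3): in B — A soiled, B soiled
Right (#4): in B — A soiled, B soiled
Left (#5): in A — A soiled, B soiled
Right (#6): in B — A soiled, B soiled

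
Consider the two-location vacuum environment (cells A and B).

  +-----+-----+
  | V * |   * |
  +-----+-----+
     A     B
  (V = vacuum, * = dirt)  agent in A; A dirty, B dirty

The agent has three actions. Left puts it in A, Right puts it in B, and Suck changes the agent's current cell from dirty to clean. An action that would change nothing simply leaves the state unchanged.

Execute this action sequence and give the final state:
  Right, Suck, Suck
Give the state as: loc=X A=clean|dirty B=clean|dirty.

loc=B A=dirty B=clean

step 1/3 (Right): loc=B A=dirty B=dirty
step 2/3 (Suck): loc=B A=dirty B=clean
step 3/3 (Suck): loc=B A=dirty B=clean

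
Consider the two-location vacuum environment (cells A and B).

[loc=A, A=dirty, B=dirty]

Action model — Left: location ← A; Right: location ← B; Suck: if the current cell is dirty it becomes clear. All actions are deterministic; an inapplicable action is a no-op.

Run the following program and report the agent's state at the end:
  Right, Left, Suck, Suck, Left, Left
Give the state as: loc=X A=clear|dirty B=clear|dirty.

loc=A A=clear B=dirty

step 1/6 (Right): loc=B A=dirty B=dirty
step 2/6 (Left): loc=A A=dirty B=dirty
step 3/6 (Suck): loc=A A=clear B=dirty
step 4/6 (Suck): loc=A A=clear B=dirty
step 5/6 (Left): loc=A A=clear B=dirty
step 6/6 (Left): loc=A A=clear B=dirty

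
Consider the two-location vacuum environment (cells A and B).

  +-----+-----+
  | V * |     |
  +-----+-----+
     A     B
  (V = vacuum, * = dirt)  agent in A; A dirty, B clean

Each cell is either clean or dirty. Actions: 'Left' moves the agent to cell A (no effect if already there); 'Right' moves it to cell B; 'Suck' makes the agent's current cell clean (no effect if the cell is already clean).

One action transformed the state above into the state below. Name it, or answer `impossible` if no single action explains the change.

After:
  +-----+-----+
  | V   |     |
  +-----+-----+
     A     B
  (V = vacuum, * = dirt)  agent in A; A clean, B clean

Suck

try  Left: loc=A A=dirty B=clean
try Right: loc=B A=dirty B=clean
try  Suck: loc=A A=clean B=clean  ← match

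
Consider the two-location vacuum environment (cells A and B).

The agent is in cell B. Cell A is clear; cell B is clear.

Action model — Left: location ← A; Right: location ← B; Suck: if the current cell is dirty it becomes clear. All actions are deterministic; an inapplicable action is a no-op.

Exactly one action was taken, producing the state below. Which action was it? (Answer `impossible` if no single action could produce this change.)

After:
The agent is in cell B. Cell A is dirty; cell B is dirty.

try  Left: <A|clear|clear>
try Right: <B|clear|clear>
try  Suck: <B|clear|clear>
no single action produces the after-state

impossible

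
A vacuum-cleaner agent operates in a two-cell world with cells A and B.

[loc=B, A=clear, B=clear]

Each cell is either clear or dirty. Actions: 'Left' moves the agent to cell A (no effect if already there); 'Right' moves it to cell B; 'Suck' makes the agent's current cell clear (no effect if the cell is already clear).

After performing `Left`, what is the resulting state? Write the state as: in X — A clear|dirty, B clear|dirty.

start: in B — A clear, B clear
1. Left → in A — A clear, B clear

in A — A clear, B clear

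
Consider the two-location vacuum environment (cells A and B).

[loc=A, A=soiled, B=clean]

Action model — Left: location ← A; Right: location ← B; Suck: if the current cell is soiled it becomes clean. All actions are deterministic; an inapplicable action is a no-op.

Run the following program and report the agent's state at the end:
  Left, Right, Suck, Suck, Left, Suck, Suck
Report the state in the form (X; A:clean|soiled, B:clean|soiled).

[1] after Left: (A; A:soiled, B:clean)
[2] after Right: (B; A:soiled, B:clean)
[3] after Suck: (B; A:soiled, B:clean)
[4] after Suck: (B; A:soiled, B:clean)
[5] after Left: (A; A:soiled, B:clean)
[6] after Suck: (A; A:clean, B:clean)
[7] after Suck: (A; A:clean, B:clean)

(A; A:clean, B:clean)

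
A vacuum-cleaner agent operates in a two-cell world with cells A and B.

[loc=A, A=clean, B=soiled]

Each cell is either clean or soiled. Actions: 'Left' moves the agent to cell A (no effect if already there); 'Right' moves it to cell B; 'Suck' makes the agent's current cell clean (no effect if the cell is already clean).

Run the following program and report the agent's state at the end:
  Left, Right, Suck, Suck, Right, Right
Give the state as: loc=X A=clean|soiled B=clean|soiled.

loc=B A=clean B=clean

Left (#1): loc=A A=clean B=soiled
Right (#2): loc=B A=clean B=soiled
Suck (#3): loc=B A=clean B=clean
Suck (#4): loc=B A=clean B=clean
Right (#5): loc=B A=clean B=clean
Right (#6): loc=B A=clean B=clean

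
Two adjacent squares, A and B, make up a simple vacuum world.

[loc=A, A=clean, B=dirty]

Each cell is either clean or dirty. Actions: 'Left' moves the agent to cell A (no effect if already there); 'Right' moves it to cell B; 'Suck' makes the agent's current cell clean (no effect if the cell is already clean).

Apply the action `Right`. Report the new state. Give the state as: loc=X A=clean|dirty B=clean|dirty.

start: loc=A A=clean B=dirty
1. Right → loc=B A=clean B=dirty

loc=B A=clean B=dirty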